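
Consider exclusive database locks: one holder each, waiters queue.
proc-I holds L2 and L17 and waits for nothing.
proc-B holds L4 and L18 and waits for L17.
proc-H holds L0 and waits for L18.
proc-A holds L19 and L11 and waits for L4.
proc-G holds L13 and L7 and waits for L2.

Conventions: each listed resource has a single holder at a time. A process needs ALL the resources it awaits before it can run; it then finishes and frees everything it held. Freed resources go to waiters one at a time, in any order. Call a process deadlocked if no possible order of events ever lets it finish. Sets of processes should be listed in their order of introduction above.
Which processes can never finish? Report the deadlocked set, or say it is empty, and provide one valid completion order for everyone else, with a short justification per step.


The deadlocked set is empty.
Key observation: every chain of waits terminates; starting from the processes that wait on nothing, all the rest unlock in turn.
A valid finishing order for the others: proc-I, proc-G, proc-B, proc-H, proc-A.
Step-by-step check:
  run proc-I (it waits on nothing); releases L2 and L17
  run proc-G (all its waits — L2 — are resolved); releases L13 and L7
  run proc-B (all its waits — L17 — are resolved); releases L4 and L18
  run proc-H (all its waits — L18 — are resolved); releases L0
  run proc-A (all its waits — L4 — are resolved); releases L19 and L11


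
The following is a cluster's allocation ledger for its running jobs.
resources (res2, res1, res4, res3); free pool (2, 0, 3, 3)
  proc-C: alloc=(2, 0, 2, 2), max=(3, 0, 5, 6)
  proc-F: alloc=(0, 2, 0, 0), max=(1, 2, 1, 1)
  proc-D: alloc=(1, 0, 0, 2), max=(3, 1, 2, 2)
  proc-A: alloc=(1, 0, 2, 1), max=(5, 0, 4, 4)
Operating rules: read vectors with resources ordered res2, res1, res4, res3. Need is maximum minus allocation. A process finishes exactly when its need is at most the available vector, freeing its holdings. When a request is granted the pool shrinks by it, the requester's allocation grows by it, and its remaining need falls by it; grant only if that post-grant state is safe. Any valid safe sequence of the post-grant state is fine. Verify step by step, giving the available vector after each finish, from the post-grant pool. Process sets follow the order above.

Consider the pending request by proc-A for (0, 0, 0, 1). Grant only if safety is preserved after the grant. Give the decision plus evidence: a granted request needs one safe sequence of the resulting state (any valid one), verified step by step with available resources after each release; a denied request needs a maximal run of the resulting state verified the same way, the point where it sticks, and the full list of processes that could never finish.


GRANT. The post-grant state is safe; one safe sequence: proc-F, proc-D, proc-C, proc-A.
Key observation: granting shrinks the pool to (2, 0, 3, 2), yet proc-F still fits and the chain goes through.
Verifying the post-grant state step by step:
  pool = (2, 0, 3, 2)
  proc-F: need (1, 0, 1, 1) fits (2, 0, 3, 2); releases (0, 2, 0, 0), pool now (2, 2, 3, 2)
  proc-D: need (2, 1, 2, 0) fits (2, 2, 3, 2); releases (1, 0, 0, 2), pool now (3, 2, 3, 4)
  proc-C: need (1, 0, 3, 4) fits (3, 2, 3, 4); releases (2, 0, 2, 2), pool now (5, 2, 5, 6)
  proc-A: need (4, 0, 2, 2) fits (5, 2, 5, 6); releases (1, 0, 2, 2), pool now (6, 2, 7, 8)


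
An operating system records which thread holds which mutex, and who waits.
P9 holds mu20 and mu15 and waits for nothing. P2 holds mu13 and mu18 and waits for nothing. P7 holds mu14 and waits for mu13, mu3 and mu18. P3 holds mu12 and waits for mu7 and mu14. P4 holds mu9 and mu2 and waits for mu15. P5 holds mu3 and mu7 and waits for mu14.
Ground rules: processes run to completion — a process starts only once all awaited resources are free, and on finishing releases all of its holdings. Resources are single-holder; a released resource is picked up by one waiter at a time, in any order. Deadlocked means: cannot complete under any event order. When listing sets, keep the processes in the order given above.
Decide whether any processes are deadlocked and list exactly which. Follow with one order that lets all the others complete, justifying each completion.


Deadlocked set: P7, P3 and P5.
Key observation: P7 -> P5 -> P7 is a circular wait — nothing in it can go first; P3 waits into the deadlock from upstream.
The rest can finish in the order P9, P4, P2.
Verifying each step:
  run P9 (it waits on nothing); releases mu20 and mu15
  P4: everything it awaited (mu15) is free; runs, freeing mu9 and mu2
  run P2 (it waits on nothing); releases mu13 and mu18


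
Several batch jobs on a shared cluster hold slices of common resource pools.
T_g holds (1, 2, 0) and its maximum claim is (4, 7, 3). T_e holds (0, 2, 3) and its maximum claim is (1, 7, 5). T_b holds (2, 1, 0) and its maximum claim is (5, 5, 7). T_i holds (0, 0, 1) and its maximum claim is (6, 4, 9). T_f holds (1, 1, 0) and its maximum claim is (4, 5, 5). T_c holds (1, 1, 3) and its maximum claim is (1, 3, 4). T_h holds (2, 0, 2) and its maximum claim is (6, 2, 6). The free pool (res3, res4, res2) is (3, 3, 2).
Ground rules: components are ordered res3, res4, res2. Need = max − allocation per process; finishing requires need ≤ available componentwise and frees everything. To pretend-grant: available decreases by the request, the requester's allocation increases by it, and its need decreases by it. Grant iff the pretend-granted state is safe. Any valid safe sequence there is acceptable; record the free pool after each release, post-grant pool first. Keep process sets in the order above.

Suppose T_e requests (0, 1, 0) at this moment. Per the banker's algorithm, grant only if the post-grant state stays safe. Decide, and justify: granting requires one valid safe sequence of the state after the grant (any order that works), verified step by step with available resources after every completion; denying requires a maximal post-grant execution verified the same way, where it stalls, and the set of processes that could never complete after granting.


DENY — the pretend-granted state is unsafe.
Key observation: T_c, T_h can finish, but then (6, 3, 7) is all there is, and the blocked group's res4 demands exceed it.
On the post-grant state, T_c, T_h is a maximal run — nothing extends it. Walking it through:
  pool = (3, 2, 2)
  run T_c (needs (0, 2, 1), free (3, 2, 2)); after release of (1, 1, 3) the pool is (4, 3, 5)
  run T_h (needs (4, 2, 4), free (4, 3, 5)); after release of (2, 0, 2) the pool is (6, 3, 7)
  blocked: T_g wants (3, 5, 3), pool (6, 3, 7) — not enough res4
  blocked: T_e wants (1, 4, 2), pool (6, 3, 7) — not enough res4
  blocked: T_b wants (3, 4, 7), pool (6, 3, 7) — not enough res4
  blocked: T_i wants (6, 4, 8), pool (6, 3, 7) — not enough res4 and res2
  blocked: T_f wants (3, 4, 5), pool (6, 3, 7) — not enough res4
Had the request been granted, T_g, T_e, T_b, T_i and T_f could never finish.


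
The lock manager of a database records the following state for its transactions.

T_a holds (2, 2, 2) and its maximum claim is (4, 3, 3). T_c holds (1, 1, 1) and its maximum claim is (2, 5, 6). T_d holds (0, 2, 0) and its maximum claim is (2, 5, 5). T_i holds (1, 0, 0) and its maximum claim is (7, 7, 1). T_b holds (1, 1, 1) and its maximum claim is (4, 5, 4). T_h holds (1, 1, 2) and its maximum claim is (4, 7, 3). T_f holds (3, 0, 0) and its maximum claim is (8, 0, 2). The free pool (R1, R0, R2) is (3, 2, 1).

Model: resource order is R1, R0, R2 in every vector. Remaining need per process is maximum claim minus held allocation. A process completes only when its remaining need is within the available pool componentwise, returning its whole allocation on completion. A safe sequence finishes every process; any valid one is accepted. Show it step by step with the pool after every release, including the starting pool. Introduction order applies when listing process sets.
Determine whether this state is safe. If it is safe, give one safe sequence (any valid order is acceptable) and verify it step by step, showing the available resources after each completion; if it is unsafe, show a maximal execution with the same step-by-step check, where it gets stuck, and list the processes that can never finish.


UNSAFE.
Key observation: after T_a, T_b, T_f the pool peaks at (9, 5, 4), and each blocked process is short somewhere: T_c on R2; T_d on R2; T_i on R0; T_h on R0.
The run T_a, T_b, T_f cannot be extended any further. Walking it through:
  pool = (3, 2, 1)
  run T_a (needs (2, 1, 1), free (3, 2, 1)); after release of (2, 2, 2) the pool is (5, 4, 3)
  run T_b (needs (3, 4, 3), free (5, 4, 3)); after release of (1, 1, 1) the pool is (6, 5, 4)
  run T_f (needs (5, 0, 2), free (6, 5, 4)); after release of (3, 0, 0) the pool is (9, 5, 4)
  T_c still needs (1, 4, 5) but only (9, 5, 4) is free — short on R2
  T_d still needs (2, 3, 5) but only (9, 5, 4) is free — short on R2
  T_i still needs (6, 7, 1) but only (9, 5, 4) is free — short on R0
  T_h still needs (3, 6, 1) but only (9, 5, 4) is free — short on R0
Permanently blocked: T_c, T_d, T_i and T_h.


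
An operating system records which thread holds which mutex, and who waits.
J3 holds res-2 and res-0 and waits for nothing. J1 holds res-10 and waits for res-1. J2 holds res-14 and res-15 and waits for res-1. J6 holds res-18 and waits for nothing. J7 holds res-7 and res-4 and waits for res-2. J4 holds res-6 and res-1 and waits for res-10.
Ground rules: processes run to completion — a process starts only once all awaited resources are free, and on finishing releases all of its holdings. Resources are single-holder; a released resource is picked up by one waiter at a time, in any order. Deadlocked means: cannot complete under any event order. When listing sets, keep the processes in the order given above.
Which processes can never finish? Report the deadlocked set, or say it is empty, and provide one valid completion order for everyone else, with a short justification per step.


Deadlocked: J1, J2 and J4.
Key observation: the wait chain closes on itself along J1 -> J4 -> J1; J2 waits into the deadlock from upstream.
A valid finishing order for the others: J3, J7, J6.
Step-by-step check:
  J3 waits on nothing -> runs at once and releases res-2 and res-0
  run J7 (all its waits — res-2 — are resolved); releases res-7 and res-4
  J6 waits on nothing -> runs at once and releases res-18


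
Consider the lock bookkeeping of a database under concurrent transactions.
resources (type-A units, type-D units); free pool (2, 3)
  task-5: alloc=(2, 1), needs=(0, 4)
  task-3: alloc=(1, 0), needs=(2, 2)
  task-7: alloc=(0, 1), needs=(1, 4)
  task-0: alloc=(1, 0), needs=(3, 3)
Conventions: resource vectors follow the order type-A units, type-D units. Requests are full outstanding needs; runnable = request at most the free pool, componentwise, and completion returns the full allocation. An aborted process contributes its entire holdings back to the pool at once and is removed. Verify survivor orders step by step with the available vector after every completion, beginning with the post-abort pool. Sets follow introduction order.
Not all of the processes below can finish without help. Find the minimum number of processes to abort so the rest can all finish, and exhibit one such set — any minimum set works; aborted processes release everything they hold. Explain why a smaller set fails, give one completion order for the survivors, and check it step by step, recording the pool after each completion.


Abort task-5.
Key observation: task-7 could never have finished before the abort; with (2, 1) returned by task-5, it fits at step 3.
Minimality: the empty abort set fails — the state is deadlocked as it stands.
The survivors complete as task-0, task-3, task-7. Check, step by step (starting from the post-abort pool):
  pool = (4, 4)
  task-0: need (3, 3) fits (4, 4); releases (1, 0), pool now (5, 4)
  task-3: need (2, 2) fits (5, 4); releases (1, 0), pool now (6, 4)
  task-7: need (1, 4) fits (6, 4); releases (0, 1), pool now (6, 5)


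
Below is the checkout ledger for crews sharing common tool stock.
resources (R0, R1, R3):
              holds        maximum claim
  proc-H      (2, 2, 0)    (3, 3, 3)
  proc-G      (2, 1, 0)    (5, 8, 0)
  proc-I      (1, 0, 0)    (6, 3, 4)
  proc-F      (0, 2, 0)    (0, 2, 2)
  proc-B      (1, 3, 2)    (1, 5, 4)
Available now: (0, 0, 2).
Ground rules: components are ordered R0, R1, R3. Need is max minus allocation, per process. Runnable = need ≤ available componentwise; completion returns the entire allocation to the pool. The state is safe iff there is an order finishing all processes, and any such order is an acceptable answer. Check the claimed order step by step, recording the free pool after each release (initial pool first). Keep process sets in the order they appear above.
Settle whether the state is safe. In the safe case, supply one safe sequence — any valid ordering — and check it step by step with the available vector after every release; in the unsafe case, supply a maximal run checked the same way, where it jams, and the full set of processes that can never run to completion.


SAFE — a valid safe sequence is proc-F, proc-B, proc-H, proc-G, proc-I.
Key observation: the first exact fit in this order is proc-F — it needs (0, 0, 2) with (0, 0, 2) free, meeting a requested resource to the last unit.
Check, step by step:
  pool = (0, 0, 2)
  run proc-F (needs (0, 0, 2), free (0, 0, 2)); after release of (0, 2, 0) the pool is (0, 2, 2)
  run proc-B (needs (0, 2, 2), free (0, 2, 2)); after release of (1, 3, 2) the pool is (1, 5, 4)
  run proc-H (needs (1, 1, 3), free (1, 5, 4)); after release of (2, 2, 0) the pool is (3, 7, 4)
  run proc-G (needs (3, 7, 0), free (3, 7, 4)); after release of (2, 1, 0) the pool is (5, 8, 4)
  run proc-I (needs (5, 3, 4), free (5, 8, 4)); after release of (1, 0, 0) the pool is (6, 8, 4)


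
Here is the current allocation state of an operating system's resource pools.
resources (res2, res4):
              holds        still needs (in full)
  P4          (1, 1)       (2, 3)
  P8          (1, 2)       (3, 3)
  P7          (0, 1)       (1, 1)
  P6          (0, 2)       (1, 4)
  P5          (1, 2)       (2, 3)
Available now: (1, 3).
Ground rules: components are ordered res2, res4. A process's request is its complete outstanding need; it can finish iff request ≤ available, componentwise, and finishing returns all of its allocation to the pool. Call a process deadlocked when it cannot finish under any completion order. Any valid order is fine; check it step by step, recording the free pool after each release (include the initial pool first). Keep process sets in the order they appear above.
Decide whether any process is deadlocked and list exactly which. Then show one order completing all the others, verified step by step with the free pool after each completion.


Deadlocked: P4, P8 and P5.
Key observation: the pool after P7, P6 is (1, 6); every surviving request exceeds it in res2, so progress ends there.
The rest can finish in the order P7, P6. Check, step by step:
  pool = (1, 3)
  P7 needs (1, 1) <= (1, 3) -> finishes; pool += (0, 1) = (1, 4)
  P6 needs (1, 4) <= (1, 4) -> finishes; pool += (0, 2) = (1, 6)
The blocked processes can never fit:
  blocked: P4 wants (2, 3), pool (1, 6) — not enough res2
  blocked: P8 wants (3, 3), pool (1, 6) — not enough res2
  blocked: P5 wants (2, 3), pool (1, 6) — not enough res2


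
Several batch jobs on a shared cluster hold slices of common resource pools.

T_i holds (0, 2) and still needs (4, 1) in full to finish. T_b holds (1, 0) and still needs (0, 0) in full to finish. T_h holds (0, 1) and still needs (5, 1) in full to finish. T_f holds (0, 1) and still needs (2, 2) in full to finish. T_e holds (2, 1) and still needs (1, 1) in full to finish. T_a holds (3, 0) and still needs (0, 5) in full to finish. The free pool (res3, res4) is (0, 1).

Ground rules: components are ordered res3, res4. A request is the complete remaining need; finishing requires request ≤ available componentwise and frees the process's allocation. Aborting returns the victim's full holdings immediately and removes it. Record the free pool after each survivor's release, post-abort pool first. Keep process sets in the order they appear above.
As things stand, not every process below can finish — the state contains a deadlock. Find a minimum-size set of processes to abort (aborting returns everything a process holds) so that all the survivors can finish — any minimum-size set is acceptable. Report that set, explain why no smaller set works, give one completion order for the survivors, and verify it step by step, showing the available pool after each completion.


Abort T_i.
Key observation: T_a had no path to completion before; after the abort of T_i ((0, 2) returned), step 4 is where it fits.
Why nothing smaller works: aborting no one leaves the state deadlocked as given.
The survivors complete as T_b, T_e, T_f, T_a, T_h. Check, step by step (starting from the post-abort pool):
  pool = (0, 3)
  T_b: need (0, 0) fits (0, 3); releases (1, 0), pool now (1, 3)
  T_e: need (1, 1) fits (1, 3); releases (2, 1), pool now (3, 4)
  T_f: need (2, 2) fits (3, 4); releases (0, 1), pool now (3, 5)
  T_a: need (0, 5) fits (3, 5); releases (3, 0), pool now (6, 5)
  T_h: need (5, 1) fits (6, 5); releases (0, 1), pool now (6, 6)


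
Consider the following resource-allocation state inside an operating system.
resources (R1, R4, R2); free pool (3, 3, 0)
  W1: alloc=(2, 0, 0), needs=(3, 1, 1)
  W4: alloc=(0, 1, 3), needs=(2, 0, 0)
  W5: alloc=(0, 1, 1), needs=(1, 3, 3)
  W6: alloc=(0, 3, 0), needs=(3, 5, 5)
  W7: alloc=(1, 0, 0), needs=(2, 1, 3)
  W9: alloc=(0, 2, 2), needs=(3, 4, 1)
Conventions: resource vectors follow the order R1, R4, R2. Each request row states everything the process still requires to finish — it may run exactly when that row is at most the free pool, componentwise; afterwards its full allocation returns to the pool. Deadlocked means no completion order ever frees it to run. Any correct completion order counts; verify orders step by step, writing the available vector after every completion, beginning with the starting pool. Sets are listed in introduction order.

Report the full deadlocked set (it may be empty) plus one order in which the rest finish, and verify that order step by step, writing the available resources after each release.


No process is deadlocked.
Key observation: no deadlock: W4 fits now, and the freed resources carry the rest through.
The rest can finish in the order W4, W1, W9, W6, W7, W5. Walking it through:
  pool = (3, 3, 0)
  W4 needs (2, 0, 0) <= (3, 3, 0) -> finishes; pool += (0, 1, 3) = (3, 4, 3)
  W1 needs (3, 1, 1) <= (3, 4, 3) -> finishes; pool += (2, 0, 0) = (5, 4, 3)
  W9 needs (3, 4, 1) <= (5, 4, 3) -> finishes; pool += (0, 2, 2) = (5, 6, 5)
  W6 needs (3, 5, 5) <= (5, 6, 5) -> finishes; pool += (0, 3, 0) = (5, 9, 5)
  W7 needs (2, 1, 3) <= (5, 9, 5) -> finishes; pool += (1, 0, 0) = (6, 9, 5)
  W5 needs (1, 3, 3) <= (6, 9, 5) -> finishes; pool += (0, 1, 1) = (6, 10, 6)


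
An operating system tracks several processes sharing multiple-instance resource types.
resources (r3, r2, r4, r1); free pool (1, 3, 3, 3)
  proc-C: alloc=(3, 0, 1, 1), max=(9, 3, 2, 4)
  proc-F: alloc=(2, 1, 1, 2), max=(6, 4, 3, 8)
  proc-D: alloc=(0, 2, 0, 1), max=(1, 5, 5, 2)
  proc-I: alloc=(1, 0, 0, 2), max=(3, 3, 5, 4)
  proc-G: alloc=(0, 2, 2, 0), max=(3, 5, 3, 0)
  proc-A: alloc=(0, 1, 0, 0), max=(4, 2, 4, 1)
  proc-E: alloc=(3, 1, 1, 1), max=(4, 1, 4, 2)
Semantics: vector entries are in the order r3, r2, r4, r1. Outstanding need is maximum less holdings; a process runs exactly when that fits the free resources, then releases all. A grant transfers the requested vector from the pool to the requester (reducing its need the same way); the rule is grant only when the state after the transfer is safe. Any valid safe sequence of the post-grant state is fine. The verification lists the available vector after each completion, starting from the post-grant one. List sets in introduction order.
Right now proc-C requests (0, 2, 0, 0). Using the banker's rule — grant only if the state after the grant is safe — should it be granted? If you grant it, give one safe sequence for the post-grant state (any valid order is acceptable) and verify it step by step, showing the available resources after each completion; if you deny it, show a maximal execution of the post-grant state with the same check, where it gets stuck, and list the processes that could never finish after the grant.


GRANT. The post-grant state is safe; one safe sequence: proc-E, proc-A, proc-G, proc-I, proc-D, proc-F, proc-C.
Key observation: the grant leaves (1, 1, 3, 3) free — enough for proc-E, whose release restarts the cascade.
Check on the post-grant state, step by step:
  pool = (1, 1, 3, 3)
  run proc-E (needs (1, 0, 3, 1), free (1, 1, 3, 3)); after release of (3, 1, 1, 1) the pool is (4, 2, 4, 4)
  run proc-A (needs (4, 1, 4, 1), free (4, 2, 4, 4)); after release of (0, 1, 0, 0) the pool is (4, 3, 4, 4)
  run proc-G (needs (3, 3, 1, 0), free (4, 3, 4, 4)); after release of (0, 2, 2, 0) the pool is (4, 5, 6, 4)
  run proc-I (needs (2, 3, 5, 2), free (4, 5, 6, 4)); after release of (1, 0, 0, 2) the pool is (5, 5, 6, 6)
  run proc-D (needs (1, 3, 5, 1), free (5, 5, 6, 6)); after release of (0, 2, 0, 1) the pool is (5, 7, 6, 7)
  run proc-F (needs (4, 3, 2, 6), free (5, 7, 6, 7)); after release of (2, 1, 1, 2) the pool is (7, 8, 7, 9)
  run proc-C (needs (6, 1, 1, 3), free (7, 8, 7, 9)); after release of (3, 2, 1, 1) the pool is (10, 10, 8, 10)


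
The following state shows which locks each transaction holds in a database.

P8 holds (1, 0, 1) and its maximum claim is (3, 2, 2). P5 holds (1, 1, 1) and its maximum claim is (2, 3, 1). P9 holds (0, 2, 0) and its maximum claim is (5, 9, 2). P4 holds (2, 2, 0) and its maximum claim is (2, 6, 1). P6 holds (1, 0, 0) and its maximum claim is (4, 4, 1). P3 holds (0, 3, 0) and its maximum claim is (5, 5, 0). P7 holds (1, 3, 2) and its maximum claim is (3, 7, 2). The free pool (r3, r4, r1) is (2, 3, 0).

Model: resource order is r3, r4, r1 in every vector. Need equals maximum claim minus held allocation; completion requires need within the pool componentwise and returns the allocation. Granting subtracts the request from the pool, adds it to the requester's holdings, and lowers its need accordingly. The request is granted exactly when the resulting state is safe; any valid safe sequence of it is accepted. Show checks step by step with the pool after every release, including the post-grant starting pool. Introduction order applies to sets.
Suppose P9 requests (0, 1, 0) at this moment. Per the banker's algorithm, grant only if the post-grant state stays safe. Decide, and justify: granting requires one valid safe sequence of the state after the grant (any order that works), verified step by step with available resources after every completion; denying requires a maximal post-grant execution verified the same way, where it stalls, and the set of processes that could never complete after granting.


DENY — the pretend-granted state is unsafe.
Key observation: after P5, P8 the pool peaks at (4, 3, 2), and each blocked process is short somewhere: P9 on r3, r4; P4 on r4; P6 on r4; P3 on r3; P7 on r4.
On the post-grant state, P5, P8 is a maximal run — nothing extends it. Step-by-step check:
  pool = (2, 2, 0)
  run P5 (needs (1, 2, 0), free (2, 2, 0)); after release of (1, 1, 1) the pool is (3, 3, 1)
  run P8 (needs (2, 2, 1), free (3, 3, 1)); after release of (1, 0, 1) the pool is (4, 3, 2)
  P9 still needs (5, 6, 2) but only (4, 3, 2) is free — short on r3 and r4
  P4 still needs (0, 4, 1) but only (4, 3, 2) is free — short on r4
  P6 still needs (3, 4, 1) but only (4, 3, 2) is free — short on r4
  P3 still needs (5, 2, 0) but only (4, 3, 2) is free — short on r3
  P7 still needs (2, 4, 0) but only (4, 3, 2) is free — short on r4
Processes that could never finish after the grant: P9, P4, P6, P3 and P7.


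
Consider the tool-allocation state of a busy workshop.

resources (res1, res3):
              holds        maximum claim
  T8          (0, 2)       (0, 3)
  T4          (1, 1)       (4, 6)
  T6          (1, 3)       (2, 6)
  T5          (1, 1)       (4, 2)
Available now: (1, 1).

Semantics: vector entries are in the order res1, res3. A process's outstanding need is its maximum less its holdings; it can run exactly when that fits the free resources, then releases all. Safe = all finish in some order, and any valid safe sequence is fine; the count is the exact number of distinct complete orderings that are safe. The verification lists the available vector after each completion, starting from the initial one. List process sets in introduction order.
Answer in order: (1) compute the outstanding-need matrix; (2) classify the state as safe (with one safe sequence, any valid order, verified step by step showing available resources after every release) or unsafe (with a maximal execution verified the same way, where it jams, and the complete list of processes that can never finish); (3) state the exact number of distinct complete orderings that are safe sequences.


(1) Remaining need (order res1, res3):
  T8: (0, 1)
  T4: (3, 5)
  T6: (1, 3)
  T5: (3, 1)
(2) UNSAFE.
Key observation: once T8, T6 finish, the pool peaks at (2, 6) — and every remaining process still needs more res1 than that.
Going as far as possible: T8, T6; after that, nothing fits. Verifying each step:
  pool = (1, 1)
  run T8 (needs (0, 1), free (1, 1)); after release of (0, 2) the pool is (1, 3)
  run T6 (needs (1, 3), free (1, 3)); after release of (1, 3) the pool is (2, 6)
  T4 cannot run: need (3, 5) vs free (2, 6) (insufficient res1)
  T5 cannot run: need (3, 1) vs free (2, 6) (insufficient res1)
Permanently blocked: T4 and T5.
(3) Exactly 0 of the possible complete orderings are safe sequences.


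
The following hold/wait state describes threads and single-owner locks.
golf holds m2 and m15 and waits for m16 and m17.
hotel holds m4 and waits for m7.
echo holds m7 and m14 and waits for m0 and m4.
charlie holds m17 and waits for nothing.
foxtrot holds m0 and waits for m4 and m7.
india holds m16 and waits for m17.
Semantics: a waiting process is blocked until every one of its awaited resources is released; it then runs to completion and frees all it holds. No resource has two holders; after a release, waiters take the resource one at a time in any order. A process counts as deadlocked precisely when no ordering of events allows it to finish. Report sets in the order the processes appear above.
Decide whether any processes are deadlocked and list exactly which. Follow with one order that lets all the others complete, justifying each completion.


Deadlocked: hotel, echo and foxtrot.
Key observation: the wait chain closes on itself along hotel -> echo -> hotel; foxtrot is caught in further circular waits.
A valid finishing order for the others: charlie, india, golf.
Walking it through:
  run charlie (it waits on nothing); releases m17
  run india (all its waits — m17 — are resolved); releases m16
  run golf (all its waits — m16 and m17 — are resolved); releases m2 and m15


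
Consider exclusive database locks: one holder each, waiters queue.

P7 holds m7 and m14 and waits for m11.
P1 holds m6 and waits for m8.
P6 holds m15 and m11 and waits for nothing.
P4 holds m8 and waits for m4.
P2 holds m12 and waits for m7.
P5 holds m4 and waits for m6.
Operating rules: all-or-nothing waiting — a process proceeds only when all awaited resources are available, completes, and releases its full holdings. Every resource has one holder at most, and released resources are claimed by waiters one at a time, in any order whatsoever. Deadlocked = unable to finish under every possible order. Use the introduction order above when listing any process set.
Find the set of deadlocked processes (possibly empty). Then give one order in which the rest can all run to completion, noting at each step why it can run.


Deadlocked set: P1, P4 and P5.
Key observation: the waits loop around P1 -> P4 -> P5 -> P1 with no way out; no other process is dragged down with it.
One completion order for the rest: P6, P7, P2.
Verifying each step:
  run P6 (it waits on nothing); releases m15 and m11
  run P7 (all its waits — m11 — are resolved); releases m7 and m14
  run P2 (all its waits — m7 — are resolved); releases m12


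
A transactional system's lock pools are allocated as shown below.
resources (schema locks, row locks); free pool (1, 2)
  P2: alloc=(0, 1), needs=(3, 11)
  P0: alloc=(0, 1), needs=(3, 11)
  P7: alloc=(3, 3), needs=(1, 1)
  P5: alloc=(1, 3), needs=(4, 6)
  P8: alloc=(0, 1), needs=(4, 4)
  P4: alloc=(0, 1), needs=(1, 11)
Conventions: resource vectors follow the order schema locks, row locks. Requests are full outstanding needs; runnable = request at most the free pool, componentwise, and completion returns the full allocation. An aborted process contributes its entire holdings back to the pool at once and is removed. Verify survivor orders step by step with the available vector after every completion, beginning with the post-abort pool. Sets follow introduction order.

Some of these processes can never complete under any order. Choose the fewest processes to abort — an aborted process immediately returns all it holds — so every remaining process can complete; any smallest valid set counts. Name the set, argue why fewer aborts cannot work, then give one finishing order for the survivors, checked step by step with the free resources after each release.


Abort P2 and P0.
Key observation: the returned (0, 2) from P2 and P0 is what brings P4 — unrunnable before, under any order — into play at step 4.
Minimality, checking each single-abort alternative: P2 alone leaves P0 blocked (short on row locks); P0 alone leaves P2 blocked (short on row locks); P7 alone leaves P2 blocked (short on row locks); P5 alone leaves P2 blocked (short on row locks); P8 alone leaves P2 blocked (short on row locks); P4 alone leaves P2 blocked (short on row locks).
Survivors finish in the order: P7, P5, P8, P4. Verifying each step (pool after the aborts first):
  pool = (1, 4)
  P7: need (1, 1) fits (1, 4); releases (3, 3), pool now (4, 7)
  P5: need (4, 6) fits (4, 7); releases (1, 3), pool now (5, 10)
  P8: need (4, 4) fits (5, 10); releases (0, 1), pool now (5, 11)
  P4: need (1, 11) fits (5, 11); releases (0, 1), pool now (5, 12)


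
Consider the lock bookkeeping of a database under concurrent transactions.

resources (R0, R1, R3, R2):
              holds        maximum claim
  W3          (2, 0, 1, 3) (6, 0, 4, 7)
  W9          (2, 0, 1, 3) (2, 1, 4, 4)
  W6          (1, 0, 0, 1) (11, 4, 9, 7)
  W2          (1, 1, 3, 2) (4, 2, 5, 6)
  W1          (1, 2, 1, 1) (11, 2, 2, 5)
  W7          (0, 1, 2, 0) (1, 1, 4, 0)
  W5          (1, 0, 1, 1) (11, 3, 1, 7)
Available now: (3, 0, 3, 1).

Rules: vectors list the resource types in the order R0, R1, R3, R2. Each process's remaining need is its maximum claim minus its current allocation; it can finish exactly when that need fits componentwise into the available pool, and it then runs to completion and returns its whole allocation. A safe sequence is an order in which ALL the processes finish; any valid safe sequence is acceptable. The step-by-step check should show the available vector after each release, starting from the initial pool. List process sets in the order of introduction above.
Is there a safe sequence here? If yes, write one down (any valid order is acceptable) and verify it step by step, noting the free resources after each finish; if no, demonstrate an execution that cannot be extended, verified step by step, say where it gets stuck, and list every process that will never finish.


The state is UNSAFE.
Key observation: R0 is the bottleneck — with W7, W9, W2, W3 done the pool holds (8, 2, 10, 9), short of every remaining need.
A maximal execution: W7, W9, W2, W3 — then nothing else fits. Walking it through:
  pool = (3, 0, 3, 1)
  W7: need (1, 0, 2, 0) fits (3, 0, 3, 1); releases (0, 1, 2, 0), pool now (3, 1, 5, 1)
  W9: need (0, 1, 3, 1) fits (3, 1, 5, 1); releases (2, 0, 1, 3), pool now (5, 1, 6, 4)
  W2: need (3, 1, 2, 4) fits (5, 1, 6, 4); releases (1, 1, 3, 2), pool now (6, 2, 9, 6)
  W3: need (4, 0, 3, 4) fits (6, 2, 9, 6); releases (2, 0, 1, 3), pool now (8, 2, 10, 9)
  W6 cannot run: need (10, 4, 9, 6) vs free (8, 2, 10, 9) (insufficient R0 and R1)
  W1 cannot run: need (10, 0, 1, 4) vs free (8, 2, 10, 9) (insufficient R0)
  W5 cannot run: need (10, 3, 0, 6) vs free (8, 2, 10, 9) (insufficient R0 and R1)
Processes that can never finish: W6, W1 and W5.


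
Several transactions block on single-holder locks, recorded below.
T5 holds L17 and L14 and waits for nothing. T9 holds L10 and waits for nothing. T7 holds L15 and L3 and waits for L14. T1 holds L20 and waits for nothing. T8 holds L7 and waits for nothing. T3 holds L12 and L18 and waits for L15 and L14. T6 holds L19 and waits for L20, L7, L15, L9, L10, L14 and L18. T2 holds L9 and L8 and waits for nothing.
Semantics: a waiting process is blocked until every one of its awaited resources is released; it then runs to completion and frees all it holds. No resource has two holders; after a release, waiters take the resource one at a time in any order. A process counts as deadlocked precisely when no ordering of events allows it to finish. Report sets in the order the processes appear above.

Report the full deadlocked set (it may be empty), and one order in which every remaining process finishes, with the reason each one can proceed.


The deadlocked set is empty.
Key observation: the wait graph is acyclic; completion cascades from the unblocked processes through everyone else.
The rest can finish in the order T5, T7, T3, T8, T9, T1, T2, T6.
Step-by-step check:
  T5 waits on nothing -> runs at once and releases L17 and L14
  T7 waits on L14 — all released -> runs and releases L15 and L3
  T3 waits on L15 and L14 — all released -> runs and releases L12 and L18
  T8 waits on nothing -> runs at once and releases L7
  T9 waits on nothing -> runs at once and releases L10
  T1 waits on nothing -> runs at once and releases L20
  T2 waits on nothing -> runs at once and releases L9 and L8
  T6 waits on L20, L7, L15, L9, L10, L14 and L18 — all released -> runs and releases L19


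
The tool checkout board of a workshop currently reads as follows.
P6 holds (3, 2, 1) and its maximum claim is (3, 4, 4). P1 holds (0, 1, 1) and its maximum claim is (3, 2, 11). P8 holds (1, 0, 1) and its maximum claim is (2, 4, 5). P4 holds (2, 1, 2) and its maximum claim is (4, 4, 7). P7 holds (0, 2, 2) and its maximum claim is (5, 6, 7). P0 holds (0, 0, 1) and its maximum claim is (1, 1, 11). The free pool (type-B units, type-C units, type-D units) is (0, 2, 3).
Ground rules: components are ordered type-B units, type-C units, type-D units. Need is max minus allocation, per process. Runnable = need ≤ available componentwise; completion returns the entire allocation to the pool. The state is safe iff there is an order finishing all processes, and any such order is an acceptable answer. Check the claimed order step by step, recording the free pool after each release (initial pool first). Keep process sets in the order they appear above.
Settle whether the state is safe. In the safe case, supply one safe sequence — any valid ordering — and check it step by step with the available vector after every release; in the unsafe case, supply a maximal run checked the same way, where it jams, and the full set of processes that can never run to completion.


UNSAFE.
Key observation: the wall is type-D units: completing P6, P8, P4, P7 brings the pool only to (6, 7, 9), and all the rest need more.
A maximal execution: P6, P8, P4, P7 — then nothing else fits. Check, step by step:
  pool = (0, 2, 3)
  P6 needs (0, 2, 3) <= (0, 2, 3) -> finishes; pool += (3, 2, 1) = (3, 4, 4)
  P8 needs (1, 4, 4) <= (3, 4, 4) -> finishes; pool += (1, 0, 1) = (4, 4, 5)
  P4 needs (2, 3, 5) <= (4, 4, 5) -> finishes; pool += (2, 1, 2) = (6, 5, 7)
  P7 needs (5, 4, 5) <= (6, 5, 7) -> finishes; pool += (0, 2, 2) = (6, 7, 9)
  P1 cannot run: need (3, 1, 10) vs free (6, 7, 9) (insufficient type-D units)
  P0 cannot run: need (1, 1, 10) vs free (6, 7, 9) (insufficient type-D units)
Never able to finish: P1 and P0.


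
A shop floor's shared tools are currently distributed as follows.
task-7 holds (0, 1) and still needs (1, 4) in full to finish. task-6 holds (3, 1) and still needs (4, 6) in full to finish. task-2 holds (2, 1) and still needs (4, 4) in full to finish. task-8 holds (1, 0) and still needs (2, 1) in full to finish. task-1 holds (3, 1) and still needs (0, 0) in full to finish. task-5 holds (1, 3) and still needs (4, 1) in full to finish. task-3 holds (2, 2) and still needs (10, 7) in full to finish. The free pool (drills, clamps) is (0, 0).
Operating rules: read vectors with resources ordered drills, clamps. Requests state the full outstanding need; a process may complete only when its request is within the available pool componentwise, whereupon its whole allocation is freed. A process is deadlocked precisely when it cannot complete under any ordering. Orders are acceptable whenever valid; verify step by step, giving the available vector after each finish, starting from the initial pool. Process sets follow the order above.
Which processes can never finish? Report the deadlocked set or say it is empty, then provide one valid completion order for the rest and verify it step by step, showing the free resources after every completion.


No process is deadlocked.
Key observation: the pool covers task-1 at once, and every later process fits after earlier releases.
The rest can finish in the order task-1, task-8, task-5, task-2, task-7, task-6, task-3. Walking it through:
  pool = (0, 0)
  task-1: need (0, 0) fits (0, 0); releases (3, 1), pool now (3, 1)
  task-8: need (2, 1) fits (3, 1); releases (1, 0), pool now (4, 1)
  task-5: need (4, 1) fits (4, 1); releases (1, 3), pool now (5, 4)
  task-2: need (4, 4) fits (5, 4); releases (2, 1), pool now (7, 5)
  task-7: need (1, 4) fits (7, 5); releases (0, 1), pool now (7, 6)
  task-6: need (4, 6) fits (7, 6); releases (3, 1), pool now (10, 7)
  task-3: need (10, 7) fits (10, 7); releases (2, 2), pool now (12, 9)


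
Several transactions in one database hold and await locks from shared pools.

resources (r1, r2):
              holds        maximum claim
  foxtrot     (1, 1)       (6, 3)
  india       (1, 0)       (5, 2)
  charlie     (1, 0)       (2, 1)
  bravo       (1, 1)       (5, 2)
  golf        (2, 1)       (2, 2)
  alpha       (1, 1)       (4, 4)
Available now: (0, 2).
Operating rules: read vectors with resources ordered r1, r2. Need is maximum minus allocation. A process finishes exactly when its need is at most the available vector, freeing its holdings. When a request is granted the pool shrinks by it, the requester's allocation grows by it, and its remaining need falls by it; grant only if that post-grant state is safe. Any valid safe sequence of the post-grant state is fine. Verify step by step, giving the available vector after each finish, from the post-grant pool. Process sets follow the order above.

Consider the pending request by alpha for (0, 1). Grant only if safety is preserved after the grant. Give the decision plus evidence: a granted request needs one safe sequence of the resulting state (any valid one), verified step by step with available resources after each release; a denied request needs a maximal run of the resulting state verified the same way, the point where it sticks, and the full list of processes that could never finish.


GRANT — the state after the grant stays safe, e.g. via golf, charlie, alpha, india, foxtrot, bravo.
Key observation: the transfer keeps a workable pool ((0, 1)); golf starts the safe sequence.
Verifying the post-grant state step by step:
  pool = (0, 1)
  run golf (needs (0, 1), free (0, 1)); after release of (2, 1) the pool is (2, 2)
  run charlie (needs (1, 1), free (2, 2)); after release of (1, 0) the pool is (3, 2)
  run alpha (needs (3, 2), free (3, 2)); after release of (1, 2) the pool is (4, 4)
  run india (needs (4, 2), free (4, 4)); after release of (1, 0) the pool is (5, 4)
  run foxtrot (needs (5, 2), free (5, 4)); after release of (1, 1) the pool is (6, 5)
  run bravo (needs (4, 1), free (6, 5)); after release of (1, 1) the pool is (7, 6)
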